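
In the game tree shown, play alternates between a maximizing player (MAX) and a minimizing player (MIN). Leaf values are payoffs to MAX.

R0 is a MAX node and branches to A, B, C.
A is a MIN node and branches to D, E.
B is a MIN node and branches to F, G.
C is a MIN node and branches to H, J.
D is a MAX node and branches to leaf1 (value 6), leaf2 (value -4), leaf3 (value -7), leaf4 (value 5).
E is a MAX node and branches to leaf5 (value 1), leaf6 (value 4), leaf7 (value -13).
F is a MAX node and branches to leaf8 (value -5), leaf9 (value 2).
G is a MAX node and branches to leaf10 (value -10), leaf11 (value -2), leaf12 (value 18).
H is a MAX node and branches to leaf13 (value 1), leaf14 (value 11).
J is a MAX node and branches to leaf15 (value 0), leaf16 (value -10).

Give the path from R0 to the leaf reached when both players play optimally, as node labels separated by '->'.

R0 -> A -> E -> leaf6

D (MAX): max(6, -4, -7, 5) = 6
E (MAX): max(1, 4, -13) = 4
A (MIN): min(6, 4) = 4
F (MAX): max(-5, 2) = 2
G (MAX): max(-10, -2, 18) = 18
B (MIN): min(2, 18) = 2
H (MAX): max(1, 11) = 11
J (MAX): max(0, -10) = 0
C (MIN): min(11, 0) = 0
R0 (MAX): max(4, 2, 0) = 4
At R0, MAX picks A (highest: 4).
At A, MIN picks E (lowest: 4).
At E, MAX picks leaf6 (highest: 4).
Terminal value 4.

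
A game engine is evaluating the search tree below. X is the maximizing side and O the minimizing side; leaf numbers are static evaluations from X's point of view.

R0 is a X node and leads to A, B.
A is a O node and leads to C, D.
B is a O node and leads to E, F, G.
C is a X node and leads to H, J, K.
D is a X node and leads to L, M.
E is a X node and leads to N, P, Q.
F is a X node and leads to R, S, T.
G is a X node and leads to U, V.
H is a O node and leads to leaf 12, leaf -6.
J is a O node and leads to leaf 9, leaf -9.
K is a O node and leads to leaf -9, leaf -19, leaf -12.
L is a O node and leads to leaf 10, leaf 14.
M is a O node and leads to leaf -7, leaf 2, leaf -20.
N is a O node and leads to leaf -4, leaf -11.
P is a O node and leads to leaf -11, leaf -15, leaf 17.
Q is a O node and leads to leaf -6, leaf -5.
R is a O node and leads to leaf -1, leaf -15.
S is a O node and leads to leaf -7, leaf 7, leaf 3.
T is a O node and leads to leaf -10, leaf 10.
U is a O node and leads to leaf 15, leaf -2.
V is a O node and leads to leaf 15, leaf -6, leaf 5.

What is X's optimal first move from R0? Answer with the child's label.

H (O): min(12, -6) = -6
J (O): min(9, -9) = -9
K (O): min(-9, -19, -12) = -19
C (X): max(-6, -9, -19) = -6
L (O): min(10, 14) = 10
M (O): min(-7, 2, -20) = -20
D (X): max(10, -20) = 10
A (O): min(-6, 10) = -6
N (O): min(-4, -11) = -11
P (O): min(-11, -15, 17) = -15
Q (O): min(-6, -5) = -6
E (X): max(-11, -15, -6) = -6
R (O): min(-1, -15) = -15
S (O): min(-7, 7, 3) = -7
T (O): min(-10, 10) = -10
F (X): max(-15, -7, -10) = -7
U (O): min(15, -2) = -2
V (O): min(15, -6, 5) = -6
G (X): max(-2, -6) = -2
B (O): min(-6, -7, -2) = -7
R0 (X): max(-6, -7) = -6
X at R0 wants the highest of {A=-6, B=-7}, so chooses A.

A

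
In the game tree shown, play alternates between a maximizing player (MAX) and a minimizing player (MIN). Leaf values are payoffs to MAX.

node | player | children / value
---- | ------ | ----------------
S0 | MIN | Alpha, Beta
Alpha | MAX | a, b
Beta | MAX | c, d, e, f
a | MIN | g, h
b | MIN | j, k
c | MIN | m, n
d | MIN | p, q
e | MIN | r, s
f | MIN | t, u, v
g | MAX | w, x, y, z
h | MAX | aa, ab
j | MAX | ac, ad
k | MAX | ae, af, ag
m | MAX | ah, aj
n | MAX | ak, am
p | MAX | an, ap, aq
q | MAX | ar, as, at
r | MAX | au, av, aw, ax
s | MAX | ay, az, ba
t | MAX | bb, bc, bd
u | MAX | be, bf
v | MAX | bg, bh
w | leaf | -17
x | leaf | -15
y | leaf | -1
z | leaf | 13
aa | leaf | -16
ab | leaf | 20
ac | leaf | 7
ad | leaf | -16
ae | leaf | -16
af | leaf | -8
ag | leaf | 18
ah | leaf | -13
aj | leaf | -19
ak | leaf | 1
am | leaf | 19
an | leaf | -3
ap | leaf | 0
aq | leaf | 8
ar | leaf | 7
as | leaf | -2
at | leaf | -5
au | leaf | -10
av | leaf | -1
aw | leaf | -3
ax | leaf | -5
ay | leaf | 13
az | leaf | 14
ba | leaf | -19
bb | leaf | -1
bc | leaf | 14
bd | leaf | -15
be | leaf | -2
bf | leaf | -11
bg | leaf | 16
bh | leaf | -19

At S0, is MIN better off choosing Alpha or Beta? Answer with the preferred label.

g (MAX): max(-17, -15, -1, 13) = 13
h (MAX): max(-16, 20) = 20
a (MIN): min(13, 20) = 13
j (MAX): max(7, -16) = 7
k (MAX): max(-16, -8, 18) = 18
b (MIN): min(7, 18) = 7
Alpha (MAX): max(13, 7) = 13
m (MAX): max(-13, -19) = -13
n (MAX): max(1, 19) = 19
c (MIN): min(-13, 19) = -13
p (MAX): max(-3, 0, 8) = 8
q (MAX): max(7, -2, -5) = 7
d (MIN): min(8, 7) = 7
r (MAX): max(-10, -1, -3, -5) = -1
s (MAX): max(13, 14, -19) = 14
e (MIN): min(-1, 14) = -1
t (MAX): max(-1, 14, -15) = 14
u (MAX): max(-2, -11) = -2
v (MAX): max(16, -19) = 16
f (MIN): min(14, -2, 16) = -2
Beta (MAX): max(-13, 7, -1, -2) = 7
MIN prefers the lower value; Alpha=13, Beta=7. Beta is better since 7 < 13.

Beta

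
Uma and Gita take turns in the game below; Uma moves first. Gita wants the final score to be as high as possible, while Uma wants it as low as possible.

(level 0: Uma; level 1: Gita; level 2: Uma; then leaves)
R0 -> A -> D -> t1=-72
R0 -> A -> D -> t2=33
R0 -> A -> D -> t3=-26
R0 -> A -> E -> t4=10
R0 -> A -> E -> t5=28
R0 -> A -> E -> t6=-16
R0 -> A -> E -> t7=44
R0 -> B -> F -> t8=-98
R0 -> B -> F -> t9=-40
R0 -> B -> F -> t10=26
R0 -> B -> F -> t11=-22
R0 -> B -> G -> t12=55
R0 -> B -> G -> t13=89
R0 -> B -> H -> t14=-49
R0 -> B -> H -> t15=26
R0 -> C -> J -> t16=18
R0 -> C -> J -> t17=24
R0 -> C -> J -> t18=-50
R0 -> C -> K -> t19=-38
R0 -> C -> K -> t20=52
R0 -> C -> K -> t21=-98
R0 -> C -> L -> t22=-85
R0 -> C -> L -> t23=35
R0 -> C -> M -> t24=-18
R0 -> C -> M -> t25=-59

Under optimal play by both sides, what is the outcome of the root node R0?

-50

D (Uma): min(-72, 33, -26) = -72
E (Uma): min(10, 28, -16, 44) = -16
A (Gita): max(-72, -16) = -16
F (Uma): min(-98, -40, 26, -22) = -98
G (Uma): min(55, 89) = 55
H (Uma): min(-49, 26) = -49
B (Gita): max(-98, 55, -49) = 55
J (Uma): min(18, 24, -50) = -50
K (Uma): min(-38, 52, -98) = -98
L (Uma): min(-85, 35) = -85
M (Uma): min(-18, -59) = -59
C (Gita): max(-50, -98, -85, -59) = -50
R0 (Uma): min(-16, 55, -50) = -50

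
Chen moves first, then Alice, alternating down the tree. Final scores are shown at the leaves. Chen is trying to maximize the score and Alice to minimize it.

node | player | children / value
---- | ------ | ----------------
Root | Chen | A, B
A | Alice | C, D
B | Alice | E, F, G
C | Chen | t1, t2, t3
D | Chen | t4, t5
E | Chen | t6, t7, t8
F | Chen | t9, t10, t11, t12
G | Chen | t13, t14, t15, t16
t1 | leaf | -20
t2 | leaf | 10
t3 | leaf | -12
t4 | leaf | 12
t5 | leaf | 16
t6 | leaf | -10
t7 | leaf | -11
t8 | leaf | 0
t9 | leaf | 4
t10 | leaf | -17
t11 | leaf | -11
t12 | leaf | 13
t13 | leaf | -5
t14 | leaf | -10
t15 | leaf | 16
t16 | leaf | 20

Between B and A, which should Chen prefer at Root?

A

E (Chen): max(-10, -11, 0) = 0
F (Chen): max(4, -17, -11, 13) = 13
G (Chen): max(-5, -10, 16, 20) = 20
B (Alice): min(0, 13, 20) = 0
C (Chen): max(-20, 10, -12) = 10
D (Chen): max(12, 16) = 16
A (Alice): min(10, 16) = 10
Chen prefers the higher value; B=0, A=10. A is better since 10 > 0.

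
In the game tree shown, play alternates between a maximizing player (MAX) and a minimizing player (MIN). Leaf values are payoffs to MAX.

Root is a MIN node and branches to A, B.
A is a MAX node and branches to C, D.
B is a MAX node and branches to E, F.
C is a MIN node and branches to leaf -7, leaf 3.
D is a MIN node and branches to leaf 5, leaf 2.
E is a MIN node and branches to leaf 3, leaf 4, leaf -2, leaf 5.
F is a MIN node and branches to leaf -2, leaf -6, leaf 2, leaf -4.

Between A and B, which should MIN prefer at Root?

C (MIN): min(-7, 3) = -7
D (MIN): min(5, 2) = 2
A (MAX): max(-7, 2) = 2
E (MIN): min(3, 4, -2, 5) = -2
F (MIN): min(-2, -6, 2, -4) = -6
B (MAX): max(-2, -6) = -2
MIN prefers the lower value; A=2, B=-2. B is better since -2 < 2.

B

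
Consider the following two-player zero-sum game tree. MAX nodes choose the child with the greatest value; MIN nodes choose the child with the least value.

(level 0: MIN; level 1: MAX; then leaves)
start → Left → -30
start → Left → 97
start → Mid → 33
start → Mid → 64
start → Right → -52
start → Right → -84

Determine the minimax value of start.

Left (MAX): max(-30, 97) = 97
Mid (MAX): max(33, 64) = 64
Right (MAX): max(-52, -84) = -52
start (MIN): min(97, 64, -52) = -52

-52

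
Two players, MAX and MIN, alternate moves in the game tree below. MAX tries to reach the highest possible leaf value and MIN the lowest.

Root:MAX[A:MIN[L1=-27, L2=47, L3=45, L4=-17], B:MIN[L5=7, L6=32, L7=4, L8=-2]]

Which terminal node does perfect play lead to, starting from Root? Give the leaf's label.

A (MIN): min(-27, 47, 45, -17) = -27
B (MIN): min(7, 32, 4, -2) = -2
Root (MAX): max(-27, -2) = -2
At Root, MAX picks B (highest: -2).
At B, MIN picks L8 (lowest: -2).
Terminal value -2.

L8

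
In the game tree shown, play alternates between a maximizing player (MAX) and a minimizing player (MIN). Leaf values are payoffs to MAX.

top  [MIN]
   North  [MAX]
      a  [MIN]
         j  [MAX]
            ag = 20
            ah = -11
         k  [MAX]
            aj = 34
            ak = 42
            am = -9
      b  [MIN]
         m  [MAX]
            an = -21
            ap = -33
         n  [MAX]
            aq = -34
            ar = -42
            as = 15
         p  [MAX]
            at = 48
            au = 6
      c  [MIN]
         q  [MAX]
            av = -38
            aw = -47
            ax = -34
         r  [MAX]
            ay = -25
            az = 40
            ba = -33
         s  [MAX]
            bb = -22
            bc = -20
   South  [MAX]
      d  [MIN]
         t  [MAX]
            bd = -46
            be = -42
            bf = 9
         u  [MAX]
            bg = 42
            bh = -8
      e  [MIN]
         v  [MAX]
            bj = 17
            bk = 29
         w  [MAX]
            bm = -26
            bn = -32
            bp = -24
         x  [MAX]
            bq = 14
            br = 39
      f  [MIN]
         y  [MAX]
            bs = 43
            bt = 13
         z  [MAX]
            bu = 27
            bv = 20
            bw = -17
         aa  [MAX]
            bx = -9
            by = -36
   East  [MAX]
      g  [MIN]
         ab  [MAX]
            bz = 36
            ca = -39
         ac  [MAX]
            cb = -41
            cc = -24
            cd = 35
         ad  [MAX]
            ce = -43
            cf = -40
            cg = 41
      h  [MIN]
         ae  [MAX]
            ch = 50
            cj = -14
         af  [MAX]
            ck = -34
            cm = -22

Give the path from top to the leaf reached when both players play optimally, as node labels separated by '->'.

j (MAX): max(20, -11) = 20
k (MAX): max(34, 42, -9) = 42
a (MIN): min(20, 42) = 20
m (MAX): max(-21, -33) = -21
n (MAX): max(-34, -42, 15) = 15
p (MAX): max(48, 6) = 48
b (MIN): min(-21, 15, 48) = -21
q (MAX): max(-38, -47, -34) = -34
r (MAX): max(-25, 40, -33) = 40
s (MAX): max(-22, -20) = -20
c (MIN): min(-34, 40, -20) = -34
North (MAX): max(20, -21, -34) = 20
t (MAX): max(-46, -42, 9) = 9
u (MAX): max(42, -8) = 42
d (MIN): min(9, 42) = 9
v (MAX): max(17, 29) = 29
w (MAX): max(-26, -32, -24) = -24
x (MAX): max(14, 39) = 39
e (MIN): min(29, -24, 39) = -24
y (MAX): max(43, 13) = 43
z (MAX): max(27, 20, -17) = 27
aa (MAX): max(-9, -36) = -9
f (MIN): min(43, 27, -9) = -9
South (MAX): max(9, -24, -9) = 9
ab (MAX): max(36, -39) = 36
ac (MAX): max(-41, -24, 35) = 35
ad (MAX): max(-43, -40, 41) = 41
g (MIN): min(36, 35, 41) = 35
ae (MAX): max(50, -14) = 50
af (MAX): max(-34, -22) = -22
h (MIN): min(50, -22) = -22
East (MAX): max(35, -22) = 35
top (MIN): min(20, 9, 35) = 9
At top, MIN picks South (lowest: 9).
At South, MAX picks d (highest: 9).
At d, MIN picks t (lowest: 9).
At t, MAX picks bf (highest: 9).
Terminal value 9.

top -> South -> d -> t -> bf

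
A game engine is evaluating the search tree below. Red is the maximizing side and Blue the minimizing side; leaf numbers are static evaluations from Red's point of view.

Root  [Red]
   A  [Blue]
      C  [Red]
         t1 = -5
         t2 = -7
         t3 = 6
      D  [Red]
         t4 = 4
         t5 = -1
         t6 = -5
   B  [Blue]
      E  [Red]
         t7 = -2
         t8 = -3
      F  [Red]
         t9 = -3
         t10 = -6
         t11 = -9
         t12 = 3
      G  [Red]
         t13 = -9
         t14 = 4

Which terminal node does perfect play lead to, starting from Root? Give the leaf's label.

C (Red): max(-5, -7, 6) = 6
D (Red): max(4, -1, -5) = 4
A (Blue): min(6, 4) = 4
E (Red): max(-2, -3) = -2
F (Red): max(-3, -6, -9, 3) = 3
G (Red): max(-9, 4) = 4
B (Blue): min(-2, 3, 4) = -2
Root (Red): max(4, -2) = 4
At Root, Red picks A (highest: 4).
At A, Blue picks D (lowest: 4).
At D, Red picks t4 (highest: 4).
Terminal value 4.

t4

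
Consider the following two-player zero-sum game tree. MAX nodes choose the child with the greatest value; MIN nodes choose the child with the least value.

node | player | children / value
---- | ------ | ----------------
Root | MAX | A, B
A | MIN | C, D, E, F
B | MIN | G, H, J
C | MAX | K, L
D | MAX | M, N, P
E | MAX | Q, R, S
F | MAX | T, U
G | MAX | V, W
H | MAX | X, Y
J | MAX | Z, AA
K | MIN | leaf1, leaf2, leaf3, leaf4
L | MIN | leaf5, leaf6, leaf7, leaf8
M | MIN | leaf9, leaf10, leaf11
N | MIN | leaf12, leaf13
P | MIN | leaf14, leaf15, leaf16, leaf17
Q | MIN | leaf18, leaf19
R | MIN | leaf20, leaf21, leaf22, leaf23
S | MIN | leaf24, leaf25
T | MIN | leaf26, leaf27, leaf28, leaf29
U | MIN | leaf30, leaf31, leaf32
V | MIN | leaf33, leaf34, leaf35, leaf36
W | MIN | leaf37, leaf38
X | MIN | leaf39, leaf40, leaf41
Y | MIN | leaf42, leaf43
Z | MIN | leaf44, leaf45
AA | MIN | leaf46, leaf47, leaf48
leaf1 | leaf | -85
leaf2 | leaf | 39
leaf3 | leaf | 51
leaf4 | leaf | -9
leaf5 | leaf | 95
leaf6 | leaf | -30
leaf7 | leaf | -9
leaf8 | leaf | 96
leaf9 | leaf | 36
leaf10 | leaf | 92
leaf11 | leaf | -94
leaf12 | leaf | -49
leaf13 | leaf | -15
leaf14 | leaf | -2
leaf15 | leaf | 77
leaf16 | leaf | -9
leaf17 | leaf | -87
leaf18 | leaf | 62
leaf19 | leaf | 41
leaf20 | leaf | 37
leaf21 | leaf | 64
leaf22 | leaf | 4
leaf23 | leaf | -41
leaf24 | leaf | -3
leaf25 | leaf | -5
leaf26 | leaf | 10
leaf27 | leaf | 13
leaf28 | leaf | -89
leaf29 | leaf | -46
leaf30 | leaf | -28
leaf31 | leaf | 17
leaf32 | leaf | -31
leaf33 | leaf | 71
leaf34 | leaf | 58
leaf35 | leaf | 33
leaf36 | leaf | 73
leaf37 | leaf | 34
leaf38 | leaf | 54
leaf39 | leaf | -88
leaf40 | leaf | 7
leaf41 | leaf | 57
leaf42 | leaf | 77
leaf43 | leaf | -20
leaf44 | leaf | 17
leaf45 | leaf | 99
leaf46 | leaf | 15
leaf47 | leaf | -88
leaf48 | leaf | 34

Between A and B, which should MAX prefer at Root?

B

K (MIN): min(-85, 39, 51, -9) = -85
L (MIN): min(95, -30, -9, 96) = -30
C (MAX): max(-85, -30) = -30
M (MIN): min(36, 92, -94) = -94
N (MIN): min(-49, -15) = -49
P (MIN): min(-2, 77, -9, -87) = -87
D (MAX): max(-94, -49, -87) = -49
Q (MIN): min(62, 41) = 41
R (MIN): min(37, 64, 4, -41) = -41
S (MIN): min(-3, -5) = -5
E (MAX): max(41, -41, -5) = 41
T (MIN): min(10, 13, -89, -46) = -89
U (MIN): min(-28, 17, -31) = -31
F (MAX): max(-89, -31) = -31
A (MIN): min(-30, -49, 41, -31) = -49
V (MIN): min(71, 58, 33, 73) = 33
W (MIN): min(34, 54) = 34
G (MAX): max(33, 34) = 34
X (MIN): min(-88, 7, 57) = -88
Y (MIN): min(77, -20) = -20
H (MAX): max(-88, -20) = -20
Z (MIN): min(17, 99) = 17
AA (MIN): min(15, -88, 34) = -88
J (MAX): max(17, -88) = 17
B (MIN): min(34, -20, 17) = -20
MAX prefers the higher value; A=-49, B=-20. B is better since -20 > -49.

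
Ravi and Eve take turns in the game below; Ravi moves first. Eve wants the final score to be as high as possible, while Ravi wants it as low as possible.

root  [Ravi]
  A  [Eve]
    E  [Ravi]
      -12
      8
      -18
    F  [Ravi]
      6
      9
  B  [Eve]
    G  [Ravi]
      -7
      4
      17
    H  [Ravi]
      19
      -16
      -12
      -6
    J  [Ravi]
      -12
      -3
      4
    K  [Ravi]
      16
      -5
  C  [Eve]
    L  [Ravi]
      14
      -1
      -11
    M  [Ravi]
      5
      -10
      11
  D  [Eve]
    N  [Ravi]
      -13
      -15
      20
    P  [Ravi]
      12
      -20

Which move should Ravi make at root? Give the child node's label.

E (Ravi): min(-12, 8, -18) = -18
F (Ravi): min(6, 9) = 6
A (Eve): max(-18, 6) = 6
G (Ravi): min(-7, 4, 17) = -7
H (Ravi): min(19, -16, -12, -6) = -16
J (Ravi): min(-12, -3, 4) = -12
K (Ravi): min(16, -5) = -5
B (Eve): max(-7, -16, -12, -5) = -5
L (Ravi): min(14, -1, -11) = -11
M (Ravi): min(5, -10, 11) = -10
C (Eve): max(-11, -10) = -10
N (Ravi): min(-13, -15, 20) = -15
P (Ravi): min(12, -20) = -20
D (Eve): max(-15, -20) = -15
root (Ravi): min(6, -5, -10, -15) = -15
Ravi at root wants the lowest of {A=6, B=-5, C=-10, D=-15}, so chooses D.

D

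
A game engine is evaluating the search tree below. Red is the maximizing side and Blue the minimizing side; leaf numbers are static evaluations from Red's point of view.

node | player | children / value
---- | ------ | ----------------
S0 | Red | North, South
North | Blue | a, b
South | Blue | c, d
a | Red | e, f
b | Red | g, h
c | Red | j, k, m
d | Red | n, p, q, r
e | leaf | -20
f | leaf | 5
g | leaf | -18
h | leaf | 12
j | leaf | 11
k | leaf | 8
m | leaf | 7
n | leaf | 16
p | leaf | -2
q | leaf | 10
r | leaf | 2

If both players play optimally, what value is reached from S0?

a (Red): max(-20, 5) = 5
b (Red): max(-18, 12) = 12
North (Blue): min(5, 12) = 5
c (Red): max(11, 8, 7) = 11
d (Red): max(16, -2, 10, 2) = 16
South (Blue): min(11, 16) = 11
S0 (Red): max(5, 11) = 11

11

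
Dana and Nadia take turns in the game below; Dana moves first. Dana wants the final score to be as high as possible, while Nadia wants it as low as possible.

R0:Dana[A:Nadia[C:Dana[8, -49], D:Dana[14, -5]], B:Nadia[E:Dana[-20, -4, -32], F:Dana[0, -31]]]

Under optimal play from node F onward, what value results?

F (Dana): max(0, -31) = 0

0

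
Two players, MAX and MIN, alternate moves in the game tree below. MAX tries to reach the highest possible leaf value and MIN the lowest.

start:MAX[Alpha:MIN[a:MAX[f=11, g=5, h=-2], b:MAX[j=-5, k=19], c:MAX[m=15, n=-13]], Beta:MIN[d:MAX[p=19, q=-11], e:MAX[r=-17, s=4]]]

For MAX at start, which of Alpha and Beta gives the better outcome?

a (MAX): max(11, 5, -2) = 11
b (MAX): max(-5, 19) = 19
c (MAX): max(15, -13) = 15
Alpha (MIN): min(11, 19, 15) = 11
d (MAX): max(19, -11) = 19
e (MAX): max(-17, 4) = 4
Beta (MIN): min(19, 4) = 4
MAX prefers the higher value; Alpha=11, Beta=4. Alpha is better since 11 > 4.

Alpha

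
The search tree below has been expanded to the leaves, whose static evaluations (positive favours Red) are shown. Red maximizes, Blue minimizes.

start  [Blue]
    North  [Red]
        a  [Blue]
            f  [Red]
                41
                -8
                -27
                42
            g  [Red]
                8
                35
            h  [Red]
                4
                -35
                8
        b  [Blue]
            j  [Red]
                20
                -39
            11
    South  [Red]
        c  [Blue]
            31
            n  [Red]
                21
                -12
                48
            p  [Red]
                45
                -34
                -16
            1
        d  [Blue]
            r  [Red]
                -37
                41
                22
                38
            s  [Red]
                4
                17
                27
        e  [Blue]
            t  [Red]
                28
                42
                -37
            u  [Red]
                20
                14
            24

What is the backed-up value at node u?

u (Red): max(20, 14) = 20

20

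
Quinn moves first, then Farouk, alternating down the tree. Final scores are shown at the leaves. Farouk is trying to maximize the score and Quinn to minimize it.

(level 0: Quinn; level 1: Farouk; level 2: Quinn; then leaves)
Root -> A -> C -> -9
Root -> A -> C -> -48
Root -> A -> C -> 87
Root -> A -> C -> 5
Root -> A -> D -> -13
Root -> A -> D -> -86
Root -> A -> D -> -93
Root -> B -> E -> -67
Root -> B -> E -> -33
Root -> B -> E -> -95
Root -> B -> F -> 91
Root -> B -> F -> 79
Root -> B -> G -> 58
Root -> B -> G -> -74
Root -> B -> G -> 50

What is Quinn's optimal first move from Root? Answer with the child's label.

C (Quinn): min(-9, -48, 87, 5) = -48
D (Quinn): min(-13, -86, -93) = -93
A (Farouk): max(-48, -93) = -48
E (Quinn): min(-67, -33, -95) = -95
F (Quinn): min(91, 79) = 79
G (Quinn): min(58, -74, 50) = -74
B (Farouk): max(-95, 79, -74) = 79
Root (Quinn): min(-48, 79) = -48
Quinn at Root wants the lowest of {A=-48, B=79}, so chooses A.

A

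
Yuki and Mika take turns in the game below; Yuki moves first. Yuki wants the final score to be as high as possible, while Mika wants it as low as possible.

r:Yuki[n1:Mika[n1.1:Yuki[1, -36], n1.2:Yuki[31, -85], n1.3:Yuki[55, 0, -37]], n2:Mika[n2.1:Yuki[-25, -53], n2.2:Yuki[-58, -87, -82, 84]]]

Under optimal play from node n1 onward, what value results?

n1.1 (Yuki): max(1, -36) = 1
n1.2 (Yuki): max(31, -85) = 31
n1.3 (Yuki): max(55, 0, -37) = 55
n1 (Mika): min(1, 31, 55) = 1

1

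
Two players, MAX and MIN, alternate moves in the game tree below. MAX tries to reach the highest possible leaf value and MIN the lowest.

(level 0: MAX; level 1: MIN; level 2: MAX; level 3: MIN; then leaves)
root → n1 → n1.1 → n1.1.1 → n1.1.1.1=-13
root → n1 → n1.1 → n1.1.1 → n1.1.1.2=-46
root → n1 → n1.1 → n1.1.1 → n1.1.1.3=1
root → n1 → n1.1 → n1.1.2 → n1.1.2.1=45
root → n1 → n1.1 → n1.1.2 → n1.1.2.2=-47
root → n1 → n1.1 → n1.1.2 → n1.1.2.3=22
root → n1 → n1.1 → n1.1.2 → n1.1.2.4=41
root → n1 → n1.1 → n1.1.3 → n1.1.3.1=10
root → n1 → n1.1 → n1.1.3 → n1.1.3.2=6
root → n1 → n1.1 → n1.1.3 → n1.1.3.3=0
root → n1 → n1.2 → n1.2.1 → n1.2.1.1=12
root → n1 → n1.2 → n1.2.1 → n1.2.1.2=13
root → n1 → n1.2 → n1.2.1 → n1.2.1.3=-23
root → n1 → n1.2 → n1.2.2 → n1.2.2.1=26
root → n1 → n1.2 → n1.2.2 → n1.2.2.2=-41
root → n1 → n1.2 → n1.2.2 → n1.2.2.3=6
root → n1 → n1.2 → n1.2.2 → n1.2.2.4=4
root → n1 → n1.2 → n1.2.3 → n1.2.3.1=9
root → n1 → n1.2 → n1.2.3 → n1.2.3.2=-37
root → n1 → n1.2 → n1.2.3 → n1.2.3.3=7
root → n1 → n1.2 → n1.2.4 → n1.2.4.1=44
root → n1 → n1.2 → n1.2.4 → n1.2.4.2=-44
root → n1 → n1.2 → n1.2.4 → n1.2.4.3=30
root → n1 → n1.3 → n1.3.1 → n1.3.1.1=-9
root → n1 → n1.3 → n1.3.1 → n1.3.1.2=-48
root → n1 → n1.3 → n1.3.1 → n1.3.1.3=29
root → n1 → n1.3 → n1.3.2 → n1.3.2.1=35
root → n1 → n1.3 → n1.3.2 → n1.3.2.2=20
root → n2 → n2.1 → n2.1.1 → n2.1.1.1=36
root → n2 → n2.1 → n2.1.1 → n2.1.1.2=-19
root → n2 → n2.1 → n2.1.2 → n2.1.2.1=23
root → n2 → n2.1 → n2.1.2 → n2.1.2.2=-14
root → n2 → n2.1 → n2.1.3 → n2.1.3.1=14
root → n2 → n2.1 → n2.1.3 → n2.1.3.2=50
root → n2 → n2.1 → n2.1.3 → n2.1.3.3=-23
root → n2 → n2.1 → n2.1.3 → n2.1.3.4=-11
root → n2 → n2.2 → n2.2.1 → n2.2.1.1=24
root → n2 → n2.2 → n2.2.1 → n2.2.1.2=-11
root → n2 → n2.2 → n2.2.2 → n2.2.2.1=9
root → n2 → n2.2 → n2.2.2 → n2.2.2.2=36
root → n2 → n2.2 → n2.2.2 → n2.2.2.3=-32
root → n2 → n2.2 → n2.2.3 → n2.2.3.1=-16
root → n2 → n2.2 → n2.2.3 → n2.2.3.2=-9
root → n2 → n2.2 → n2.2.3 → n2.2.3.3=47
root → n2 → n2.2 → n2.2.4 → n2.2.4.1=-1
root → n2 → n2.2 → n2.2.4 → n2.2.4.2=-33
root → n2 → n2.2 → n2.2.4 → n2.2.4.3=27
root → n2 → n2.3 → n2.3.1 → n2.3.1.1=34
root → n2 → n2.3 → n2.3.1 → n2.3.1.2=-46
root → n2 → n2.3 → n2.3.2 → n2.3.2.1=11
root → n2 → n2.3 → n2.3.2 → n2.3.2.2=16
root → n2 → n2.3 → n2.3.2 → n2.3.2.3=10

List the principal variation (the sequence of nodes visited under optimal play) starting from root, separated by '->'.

root -> n2 -> n2.1 -> n2.1.2 -> n2.1.2.2

n1.1.1 (MIN): min(-13, -46, 1) = -46
n1.1.2 (MIN): min(45, -47, 22, 41) = -47
n1.1.3 (MIN): min(10, 6, 0) = 0
n1.1 (MAX): max(-46, -47, 0) = 0
n1.2.1 (MIN): min(12, 13, -23) = -23
n1.2.2 (MIN): min(26, -41, 6, 4) = -41
n1.2.3 (MIN): min(9, -37, 7) = -37
n1.2.4 (MIN): min(44, -44, 30) = -44
n1.2 (MAX): max(-23, -41, -37, -44) = -23
n1.3.1 (MIN): min(-9, -48, 29) = -48
n1.3.2 (MIN): min(35, 20) = 20
n1.3 (MAX): max(-48, 20) = 20
n1 (MIN): min(0, -23, 20) = -23
n2.1.1 (MIN): min(36, -19) = -19
n2.1.2 (MIN): min(23, -14) = -14
n2.1.3 (MIN): min(14, 50, -23, -11) = -23
n2.1 (MAX): max(-19, -14, -23) = -14
n2.2.1 (MIN): min(24, -11) = -11
n2.2.2 (MIN): min(9, 36, -32) = -32
n2.2.3 (MIN): min(-16, -9, 47) = -16
n2.2.4 (MIN): min(-1, -33, 27) = -33
n2.2 (MAX): max(-11, -32, -16, -33) = -11
n2.3.1 (MIN): min(34, -46) = -46
n2.3.2 (MIN): min(11, 16, 10) = 10
n2.3 (MAX): max(-46, 10) = 10
n2 (MIN): min(-14, -11, 10) = -14
root (MAX): max(-23, -14) = -14
At root, MAX picks n2 (highest: -14).
At n2, MIN picks n2.1 (lowest: -14).
At n2.1, MAX picks n2.1.2 (highest: -14).
At n2.1.2, MIN picks n2.1.2.2 (lowest: -14).
Terminal value -14.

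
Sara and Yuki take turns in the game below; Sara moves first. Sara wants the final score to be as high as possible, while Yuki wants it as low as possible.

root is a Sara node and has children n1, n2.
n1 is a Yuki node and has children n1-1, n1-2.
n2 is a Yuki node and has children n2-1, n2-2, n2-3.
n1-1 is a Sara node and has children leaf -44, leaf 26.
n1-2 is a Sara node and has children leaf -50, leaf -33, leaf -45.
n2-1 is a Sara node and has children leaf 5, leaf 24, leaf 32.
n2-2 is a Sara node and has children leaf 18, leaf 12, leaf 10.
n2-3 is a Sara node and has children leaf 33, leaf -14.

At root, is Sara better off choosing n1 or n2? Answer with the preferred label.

n2

n1-1 (Sara): max(-44, 26) = 26
n1-2 (Sara): max(-50, -33, -45) = -33
n1 (Yuki): min(26, -33) = -33
n2-1 (Sara): max(5, 24, 32) = 32
n2-2 (Sara): max(18, 12, 10) = 18
n2-3 (Sara): max(33, -14) = 33
n2 (Yuki): min(32, 18, 33) = 18
Sara prefers the higher value; n1=-33, n2=18. n2 is better since 18 > -33.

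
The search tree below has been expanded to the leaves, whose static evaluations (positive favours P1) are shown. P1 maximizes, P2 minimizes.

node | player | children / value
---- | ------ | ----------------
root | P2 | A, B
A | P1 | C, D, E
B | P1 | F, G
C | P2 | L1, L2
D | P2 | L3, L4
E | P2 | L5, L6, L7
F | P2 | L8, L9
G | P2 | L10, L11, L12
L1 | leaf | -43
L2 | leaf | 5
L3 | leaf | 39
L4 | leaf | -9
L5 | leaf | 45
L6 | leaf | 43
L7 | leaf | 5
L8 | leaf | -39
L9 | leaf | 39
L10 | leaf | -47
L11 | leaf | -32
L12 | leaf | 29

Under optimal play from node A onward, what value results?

5

C (P2): min(-43, 5) = -43
D (P2): min(39, -9) = -9
E (P2): min(45, 43, 5) = 5
A (P1): max(-43, -9, 5) = 5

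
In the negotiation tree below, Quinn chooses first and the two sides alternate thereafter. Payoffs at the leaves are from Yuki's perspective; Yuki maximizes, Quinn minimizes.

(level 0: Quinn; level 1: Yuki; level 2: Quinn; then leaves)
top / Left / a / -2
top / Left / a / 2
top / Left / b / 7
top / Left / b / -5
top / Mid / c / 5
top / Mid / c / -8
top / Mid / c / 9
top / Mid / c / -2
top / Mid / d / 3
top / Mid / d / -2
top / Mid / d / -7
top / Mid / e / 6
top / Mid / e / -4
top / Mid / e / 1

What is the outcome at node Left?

a (Quinn): min(-2, 2) = -2
b (Quinn): min(7, -5) = -5
Left (Yuki): max(-2, -5) = -2

-2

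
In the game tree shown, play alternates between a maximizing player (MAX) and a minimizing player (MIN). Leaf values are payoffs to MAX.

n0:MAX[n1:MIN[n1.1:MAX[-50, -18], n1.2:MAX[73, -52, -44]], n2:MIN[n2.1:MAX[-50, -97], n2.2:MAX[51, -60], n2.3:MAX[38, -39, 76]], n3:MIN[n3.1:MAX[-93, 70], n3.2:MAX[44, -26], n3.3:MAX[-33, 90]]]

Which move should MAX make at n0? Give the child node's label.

n1.1 (MAX): max(-50, -18) = -18
n1.2 (MAX): max(73, -52, -44) = 73
n1 (MIN): min(-18, 73) = -18
n2.1 (MAX): max(-50, -97) = -50
n2.2 (MAX): max(51, -60) = 51
n2.3 (MAX): max(38, -39, 76) = 76
n2 (MIN): min(-50, 51, 76) = -50
n3.1 (MAX): max(-93, 70) = 70
n3.2 (MAX): max(44, -26) = 44
n3.3 (MAX): max(-33, 90) = 90
n3 (MIN): min(70, 44, 90) = 44
n0 (MAX): max(-18, -50, 44) = 44
MAX at n0 wants the highest of {n1=-18, n2=-50, n3=44}, so chooses n3.

n3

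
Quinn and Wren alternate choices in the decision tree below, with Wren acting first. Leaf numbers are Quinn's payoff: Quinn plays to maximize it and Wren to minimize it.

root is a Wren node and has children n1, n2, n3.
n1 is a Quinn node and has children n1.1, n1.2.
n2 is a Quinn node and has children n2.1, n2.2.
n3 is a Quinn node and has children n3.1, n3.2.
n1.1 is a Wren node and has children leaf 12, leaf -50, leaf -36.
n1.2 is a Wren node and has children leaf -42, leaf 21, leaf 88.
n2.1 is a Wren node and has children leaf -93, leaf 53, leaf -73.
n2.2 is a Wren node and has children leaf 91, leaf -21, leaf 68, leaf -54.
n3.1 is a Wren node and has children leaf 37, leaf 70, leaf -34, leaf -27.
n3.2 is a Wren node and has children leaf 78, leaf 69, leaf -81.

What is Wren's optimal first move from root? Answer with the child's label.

n1.1 (Wren): min(12, -50, -36) = -50
n1.2 (Wren): min(-42, 21, 88) = -42
n1 (Quinn): max(-50, -42) = -42
n2.1 (Wren): min(-93, 53, -73) = -93
n2.2 (Wren): min(91, -21, 68, -54) = -54
n2 (Quinn): max(-93, -54) = -54
n3.1 (Wren): min(37, 70, -34, -27) = -34
n3.2 (Wren): min(78, 69, -81) = -81
n3 (Quinn): max(-34, -81) = -34
root (Wren): min(-42, -54, -34) = -54
Wren at root wants the lowest of {n1=-42, n2=-54, n3=-34}, so chooses n2.

n2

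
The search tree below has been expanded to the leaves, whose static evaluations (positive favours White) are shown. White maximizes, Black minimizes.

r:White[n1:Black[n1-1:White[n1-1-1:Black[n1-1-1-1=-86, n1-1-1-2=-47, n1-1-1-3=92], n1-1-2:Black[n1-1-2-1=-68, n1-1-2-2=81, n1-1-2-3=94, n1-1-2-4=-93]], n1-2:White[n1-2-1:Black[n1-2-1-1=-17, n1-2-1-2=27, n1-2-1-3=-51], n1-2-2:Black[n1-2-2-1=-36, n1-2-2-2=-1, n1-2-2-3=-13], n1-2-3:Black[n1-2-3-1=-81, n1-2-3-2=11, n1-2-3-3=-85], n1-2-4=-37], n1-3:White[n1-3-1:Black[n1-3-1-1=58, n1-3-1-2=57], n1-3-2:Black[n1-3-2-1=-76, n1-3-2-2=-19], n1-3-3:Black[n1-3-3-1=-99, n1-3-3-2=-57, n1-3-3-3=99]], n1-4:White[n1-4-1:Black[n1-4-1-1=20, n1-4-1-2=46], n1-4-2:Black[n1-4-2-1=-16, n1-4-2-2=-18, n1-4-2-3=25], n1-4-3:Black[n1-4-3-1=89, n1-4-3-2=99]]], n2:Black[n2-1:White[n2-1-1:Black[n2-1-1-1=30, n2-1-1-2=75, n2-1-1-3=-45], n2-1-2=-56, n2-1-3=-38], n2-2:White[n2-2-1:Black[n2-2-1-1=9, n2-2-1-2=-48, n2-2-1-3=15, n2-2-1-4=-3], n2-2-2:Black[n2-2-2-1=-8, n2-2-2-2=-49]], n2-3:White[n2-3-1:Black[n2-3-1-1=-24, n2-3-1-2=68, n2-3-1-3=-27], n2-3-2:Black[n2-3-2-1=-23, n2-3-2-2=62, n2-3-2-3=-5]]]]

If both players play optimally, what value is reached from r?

-48

n1-1-1 (Black): min(-86, -47, 92) = -86
n1-1-2 (Black): min(-68, 81, 94, -93) = -93
n1-1 (White): max(-86, -93) = -86
n1-2-1 (Black): min(-17, 27, -51) = -51
n1-2-2 (Black): min(-36, -1, -13) = -36
n1-2-3 (Black): min(-81, 11, -85) = -85
n1-2 (White): max(-51, -36, -85, -37) = -36
n1-3-1 (Black): min(58, 57) = 57
n1-3-2 (Black): min(-76, -19) = -76
n1-3-3 (Black): min(-99, -57, 99) = -99
n1-3 (White): max(57, -76, -99) = 57
n1-4-1 (Black): min(20, 46) = 20
n1-4-2 (Black): min(-16, -18, 25) = -18
n1-4-3 (Black): min(89, 99) = 89
n1-4 (White): max(20, -18, 89) = 89
n1 (Black): min(-86, -36, 57, 89) = -86
n2-1-1 (Black): min(30, 75, -45) = -45
n2-1 (White): max(-45, -56, -38) = -38
n2-2-1 (Black): min(9, -48, 15, -3) = -48
n2-2-2 (Black): min(-8, -49) = -49
n2-2 (White): max(-48, -49) = -48
n2-3-1 (Black): min(-24, 68, -27) = -27
n2-3-2 (Black): min(-23, 62, -5) = -23
n2-3 (White): max(-27, -23) = -23
n2 (Black): min(-38, -48, -23) = -48
r (White): max(-86, -48) = -48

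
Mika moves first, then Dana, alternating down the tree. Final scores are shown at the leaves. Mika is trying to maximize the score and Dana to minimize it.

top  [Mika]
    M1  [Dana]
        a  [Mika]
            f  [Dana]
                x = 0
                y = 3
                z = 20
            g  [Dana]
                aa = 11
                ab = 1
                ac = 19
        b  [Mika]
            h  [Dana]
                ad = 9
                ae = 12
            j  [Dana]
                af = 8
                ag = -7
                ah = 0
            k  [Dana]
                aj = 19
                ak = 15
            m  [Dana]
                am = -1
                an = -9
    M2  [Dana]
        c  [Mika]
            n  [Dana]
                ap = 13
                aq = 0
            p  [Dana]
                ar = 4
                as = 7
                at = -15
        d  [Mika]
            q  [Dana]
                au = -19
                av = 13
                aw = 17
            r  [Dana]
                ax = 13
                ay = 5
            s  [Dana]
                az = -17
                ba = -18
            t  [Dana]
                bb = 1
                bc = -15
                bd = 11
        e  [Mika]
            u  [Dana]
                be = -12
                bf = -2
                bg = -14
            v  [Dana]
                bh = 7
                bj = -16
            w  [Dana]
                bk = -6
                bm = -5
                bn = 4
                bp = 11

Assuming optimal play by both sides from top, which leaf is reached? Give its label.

f (Dana): min(0, 3, 20) = 0
g (Dana): min(11, 1, 19) = 1
a (Mika): max(0, 1) = 1
h (Dana): min(9, 12) = 9
j (Dana): min(8, -7, 0) = -7
k (Dana): min(19, 15) = 15
m (Dana): min(-1, -9) = -9
b (Mika): max(9, -7, 15, -9) = 15
M1 (Dana): min(1, 15) = 1
n (Dana): min(13, 0) = 0
p (Dana): min(4, 7, -15) = -15
c (Mika): max(0, -15) = 0
q (Dana): min(-19, 13, 17) = -19
r (Dana): min(13, 5) = 5
s (Dana): min(-17, -18) = -18
t (Dana): min(1, -15, 11) = -15
d (Mika): max(-19, 5, -18, -15) = 5
u (Dana): min(-12, -2, -14) = -14
v (Dana): min(7, -16) = -16
w (Dana): min(-6, -5, 4, 11) = -6
e (Mika): max(-14, -16, -6) = -6
M2 (Dana): min(0, 5, -6) = -6
top (Mika): max(1, -6) = 1
At top, Mika picks M1 (highest: 1).
At M1, Dana picks a (lowest: 1).
At a, Mika picks g (highest: 1).
At g, Dana picks ab (lowest: 1).
Terminal value 1.

ab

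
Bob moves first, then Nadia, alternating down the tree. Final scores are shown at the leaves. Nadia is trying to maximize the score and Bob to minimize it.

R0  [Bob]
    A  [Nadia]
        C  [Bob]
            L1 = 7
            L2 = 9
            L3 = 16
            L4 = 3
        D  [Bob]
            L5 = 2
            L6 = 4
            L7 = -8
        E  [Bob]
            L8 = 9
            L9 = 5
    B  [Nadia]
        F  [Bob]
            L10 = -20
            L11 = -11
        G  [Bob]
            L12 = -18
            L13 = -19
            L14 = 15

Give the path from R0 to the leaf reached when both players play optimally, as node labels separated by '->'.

R0 -> B -> G -> L13

C (Bob): min(7, 9, 16, 3) = 3
D (Bob): min(2, 4, -8) = -8
E (Bob): min(9, 5) = 5
A (Nadia): max(3, -8, 5) = 5
F (Bob): min(-20, -11) = -20
G (Bob): min(-18, -19, 15) = -19
B (Nadia): max(-20, -19) = -19
R0 (Bob): min(5, -19) = -19
At R0, Bob picks B (lowest: -19).
At B, Nadia picks G (highest: -19).
At G, Bob picks L13 (lowest: -19).
Terminal value -19.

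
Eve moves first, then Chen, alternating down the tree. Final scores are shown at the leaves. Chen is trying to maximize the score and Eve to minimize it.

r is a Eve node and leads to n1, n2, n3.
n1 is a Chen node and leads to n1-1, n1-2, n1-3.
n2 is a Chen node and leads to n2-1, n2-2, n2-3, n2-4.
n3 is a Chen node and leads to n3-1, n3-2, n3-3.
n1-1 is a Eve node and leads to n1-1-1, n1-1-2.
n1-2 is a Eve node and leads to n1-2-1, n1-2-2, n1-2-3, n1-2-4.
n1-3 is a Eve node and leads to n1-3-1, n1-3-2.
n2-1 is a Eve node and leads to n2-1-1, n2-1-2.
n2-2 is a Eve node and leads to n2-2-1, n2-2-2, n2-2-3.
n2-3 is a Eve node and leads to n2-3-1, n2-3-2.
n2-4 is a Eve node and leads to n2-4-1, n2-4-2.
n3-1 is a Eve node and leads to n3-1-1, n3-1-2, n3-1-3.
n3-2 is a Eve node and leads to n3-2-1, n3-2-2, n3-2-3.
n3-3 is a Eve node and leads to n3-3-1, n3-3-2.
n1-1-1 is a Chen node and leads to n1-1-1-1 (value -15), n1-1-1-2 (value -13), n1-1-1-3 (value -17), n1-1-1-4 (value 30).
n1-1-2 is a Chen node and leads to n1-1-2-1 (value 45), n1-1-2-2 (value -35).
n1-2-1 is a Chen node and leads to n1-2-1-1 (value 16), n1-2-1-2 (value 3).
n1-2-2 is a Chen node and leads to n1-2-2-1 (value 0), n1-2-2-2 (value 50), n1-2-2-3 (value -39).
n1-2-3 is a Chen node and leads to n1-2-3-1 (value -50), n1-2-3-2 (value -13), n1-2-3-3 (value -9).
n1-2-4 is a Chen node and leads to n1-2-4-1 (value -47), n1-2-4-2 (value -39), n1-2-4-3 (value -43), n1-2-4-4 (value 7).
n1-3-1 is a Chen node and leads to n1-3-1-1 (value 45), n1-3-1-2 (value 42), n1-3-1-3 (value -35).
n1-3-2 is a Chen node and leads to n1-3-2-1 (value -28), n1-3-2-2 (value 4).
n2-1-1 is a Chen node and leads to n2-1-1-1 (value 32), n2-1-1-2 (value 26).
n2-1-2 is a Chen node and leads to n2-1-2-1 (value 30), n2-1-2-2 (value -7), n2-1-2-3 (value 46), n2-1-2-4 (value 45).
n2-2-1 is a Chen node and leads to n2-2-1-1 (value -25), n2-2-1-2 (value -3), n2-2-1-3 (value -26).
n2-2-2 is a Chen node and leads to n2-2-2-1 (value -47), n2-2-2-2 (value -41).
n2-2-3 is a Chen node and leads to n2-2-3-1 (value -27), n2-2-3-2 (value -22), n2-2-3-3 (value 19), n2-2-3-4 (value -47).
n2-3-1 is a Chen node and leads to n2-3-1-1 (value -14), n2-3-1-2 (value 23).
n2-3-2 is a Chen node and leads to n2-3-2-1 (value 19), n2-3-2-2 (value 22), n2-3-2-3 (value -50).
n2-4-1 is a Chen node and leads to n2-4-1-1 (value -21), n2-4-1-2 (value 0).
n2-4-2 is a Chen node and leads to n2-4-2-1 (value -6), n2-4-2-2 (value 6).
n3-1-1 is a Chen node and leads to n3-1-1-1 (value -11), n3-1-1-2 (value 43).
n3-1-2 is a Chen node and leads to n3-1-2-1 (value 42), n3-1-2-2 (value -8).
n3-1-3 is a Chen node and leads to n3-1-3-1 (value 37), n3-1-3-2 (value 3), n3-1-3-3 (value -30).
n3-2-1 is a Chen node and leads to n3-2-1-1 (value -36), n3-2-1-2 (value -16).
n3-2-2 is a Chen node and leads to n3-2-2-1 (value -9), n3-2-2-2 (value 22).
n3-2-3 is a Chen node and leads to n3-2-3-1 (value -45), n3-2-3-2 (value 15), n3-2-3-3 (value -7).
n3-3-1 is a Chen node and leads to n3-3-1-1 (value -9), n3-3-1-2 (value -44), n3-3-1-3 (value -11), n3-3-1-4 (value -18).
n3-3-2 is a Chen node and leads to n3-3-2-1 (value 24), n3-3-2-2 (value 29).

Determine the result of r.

n1-1-1 (Chen): max(-15, -13, -17, 30) = 30
n1-1-2 (Chen): max(45, -35) = 45
n1-1 (Eve): min(30, 45) = 30
n1-2-1 (Chen): max(16, 3) = 16
n1-2-2 (Chen): max(0, 50, -39) = 50
n1-2-3 (Chen): max(-50, -13, -9) = -9
n1-2-4 (Chen): max(-47, -39, -43, 7) = 7
n1-2 (Eve): min(16, 50, -9, 7) = -9
n1-3-1 (Chen): max(45, 42, -35) = 45
n1-3-2 (Chen): max(-28, 4) = 4
n1-3 (Eve): min(45, 4) = 4
n1 (Chen): max(30, -9, 4) = 30
n2-1-1 (Chen): max(32, 26) = 32
n2-1-2 (Chen): max(30, -7, 46, 45) = 46
n2-1 (Eve): min(32, 46) = 32
n2-2-1 (Chen): max(-25, -3, -26) = -3
n2-2-2 (Chen): max(-47, -41) = -41
n2-2-3 (Chen): max(-27, -22, 19, -47) = 19
n2-2 (Eve): min(-3, -41, 19) = -41
n2-3-1 (Chen): max(-14, 23) = 23
n2-3-2 (Chen): max(19, 22, -50) = 22
n2-3 (Eve): min(23, 22) = 22
n2-4-1 (Chen): max(-21, 0) = 0
n2-4-2 (Chen): max(-6, 6) = 6
n2-4 (Eve): min(0, 6) = 0
n2 (Chen): max(32, -41, 22, 0) = 32
n3-1-1 (Chen): max(-11, 43) = 43
n3-1-2 (Chen): max(42, -8) = 42
n3-1-3 (Chen): max(37, 3, -30) = 37
n3-1 (Eve): min(43, 42, 37) = 37
n3-2-1 (Chen): max(-36, -16) = -16
n3-2-2 (Chen): max(-9, 22) = 22
n3-2-3 (Chen): max(-45, 15, -7) = 15
n3-2 (Eve): min(-16, 22, 15) = -16
n3-3-1 (Chen): max(-9, -44, -11, -18) = -9
n3-3-2 (Chen): max(24, 29) = 29
n3-3 (Eve): min(-9, 29) = -9
n3 (Chen): max(37, -16, -9) = 37
r (Eve): min(30, 32, 37) = 30

30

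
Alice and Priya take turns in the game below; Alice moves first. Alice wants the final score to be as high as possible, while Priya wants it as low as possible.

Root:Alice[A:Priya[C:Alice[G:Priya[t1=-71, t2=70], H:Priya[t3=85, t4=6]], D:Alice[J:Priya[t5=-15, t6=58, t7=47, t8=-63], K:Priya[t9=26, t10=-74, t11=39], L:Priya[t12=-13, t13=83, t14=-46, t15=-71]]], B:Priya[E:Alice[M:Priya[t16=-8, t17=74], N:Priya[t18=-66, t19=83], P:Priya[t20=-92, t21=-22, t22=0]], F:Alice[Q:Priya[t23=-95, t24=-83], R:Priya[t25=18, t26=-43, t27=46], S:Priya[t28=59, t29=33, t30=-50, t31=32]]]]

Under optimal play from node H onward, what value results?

H (Priya): min(85, 6) = 6

6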